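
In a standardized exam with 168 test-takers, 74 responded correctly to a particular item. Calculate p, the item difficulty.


Item difficulty p = number correct / total examinees
p = 74 / 168
p = 0.4405

0.4405


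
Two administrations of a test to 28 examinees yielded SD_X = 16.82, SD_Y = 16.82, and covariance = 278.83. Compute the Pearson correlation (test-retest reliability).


r = cov(X,Y) / (SD_X * SD_Y)
r = 278.83 / (16.82 * 16.82)
r = 278.83 / 282.9124
r = 0.9856

0.9856


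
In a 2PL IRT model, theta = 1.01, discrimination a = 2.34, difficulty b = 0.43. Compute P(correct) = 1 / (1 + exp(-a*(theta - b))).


a*(theta - b) = 2.34 * (1.01 - 0.43) = 1.3572
exp(-1.3572) = 0.2574
P = 1 / (1 + 0.2574)
P = 0.7953

0.7953


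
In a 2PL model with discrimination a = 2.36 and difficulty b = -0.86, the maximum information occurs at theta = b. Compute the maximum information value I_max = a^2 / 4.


For 2PL, max info at theta = b = -0.86
I_max = a^2 / 4 = 2.36^2 / 4
= 5.5696 / 4
I_max = 1.3924

1.3924


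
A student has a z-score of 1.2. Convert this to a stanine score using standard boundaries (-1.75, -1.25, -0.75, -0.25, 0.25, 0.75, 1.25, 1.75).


Stanine boundaries: [-1.75, -1.25, -0.75, -0.25, 0.25, 0.75, 1.25, 1.75]
z = 1.2
Check each boundary:
  z >= -1.75 -> could be stanine 2
  z >= -1.25 -> could be stanine 3
  z >= -0.75 -> could be stanine 4
  z >= -0.25 -> could be stanine 5
  z >= 0.25 -> could be stanine 6
  z >= 0.75 -> could be stanine 7
  z < 1.25
  z < 1.75
Highest qualifying boundary gives stanine = 7

7


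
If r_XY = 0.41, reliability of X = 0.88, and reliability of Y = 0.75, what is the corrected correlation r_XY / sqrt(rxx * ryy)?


r_corrected = rxy / sqrt(rxx * ryy)
= 0.41 / sqrt(0.88 * 0.75)
= 0.41 / sqrt(0.66)
= 0.41 / 0.812404
r_corrected = 0.5047

0.5047


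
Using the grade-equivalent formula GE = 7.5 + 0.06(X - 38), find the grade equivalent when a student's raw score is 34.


raw - median = 34 - 38 = -4
slope * diff = 0.06 * -4 = -0.24
GE = 7.5 + -0.24
GE = 7.26

7.26


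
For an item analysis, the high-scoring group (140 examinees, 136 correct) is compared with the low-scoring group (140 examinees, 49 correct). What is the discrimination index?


p_upper = 136/140 = 0.9714
p_lower = 49/140 = 0.35
D = 0.9714 - 0.35 = 0.6214

0.6214


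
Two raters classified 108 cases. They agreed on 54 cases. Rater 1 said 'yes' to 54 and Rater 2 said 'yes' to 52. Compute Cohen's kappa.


P_o = 54/108 = 0.5
P_e = (54*52 + 54*56) / 11664 = 0.5
kappa = (P_o - P_e) / (1 - P_e)
kappa = (0.5 - 0.5) / (1 - 0.5)
kappa = 0.0

0.0


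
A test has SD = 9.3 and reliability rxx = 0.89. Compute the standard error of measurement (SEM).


SEM = SD * sqrt(1 - rxx)
SEM = 9.3 * sqrt(1 - 0.89)
SEM = 9.3 * sqrt(0.11) = 9.3 * 0.331662
SEM = 3.0845

3.0845


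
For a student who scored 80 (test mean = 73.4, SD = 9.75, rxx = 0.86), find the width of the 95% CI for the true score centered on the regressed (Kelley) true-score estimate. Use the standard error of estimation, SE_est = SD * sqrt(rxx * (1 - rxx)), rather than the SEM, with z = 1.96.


True score estimate = 0.86*80 + 0.14*73.4 = 79.076
SE_est = SD * sqrt(rxx * (1 - rxx)) = 9.75 * sqrt(0.86 * 0.14) = 9.75 * sqrt(0.1204) = 3.383124
CI = T_est +/- z * SE_est, so width = 2 * z * SE_est = 2 * 1.96 * 3.383124
Width = 13.2618

13.2618


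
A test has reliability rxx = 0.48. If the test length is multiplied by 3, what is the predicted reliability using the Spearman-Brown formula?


r_new = (n * rxx) / (1 + (n-1) * rxx)
r_new = (3 * 0.48) / (1 + 2 * 0.48)
r_new = 1.44 / 1.96
r_new = 0.7347

0.7347


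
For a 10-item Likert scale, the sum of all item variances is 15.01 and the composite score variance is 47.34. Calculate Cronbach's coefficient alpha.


alpha = (k/(k-1)) * (1 - sum(si^2)/s_total^2)
= (10/9) * (1 - 15.01/47.34)
alpha = 0.7588

0.7588


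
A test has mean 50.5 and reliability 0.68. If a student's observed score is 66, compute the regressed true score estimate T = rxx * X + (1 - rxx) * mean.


T_est = rxx * X + (1 - rxx) * mean
T_est = 0.68 * 66 + 0.32 * 50.5
T_est = 44.88 + 16.16
T_est = 61.04

61.04


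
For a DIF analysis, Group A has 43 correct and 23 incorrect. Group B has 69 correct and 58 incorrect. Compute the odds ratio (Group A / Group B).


Odds_A = 43/23 = 1.8696
Odds_B = 69/58 = 1.1897
OR = Odds_A / Odds_B = 1.8696 / 1.1897
Exactly, OR = (43 * 58) / (23 * 69) = 2494 / 1587
OR = 1.5715

1.5715


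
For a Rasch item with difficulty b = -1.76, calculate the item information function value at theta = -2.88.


P = 1/(1+exp(-(-2.88--1.76))) = 0.246
I = P*(1-P) = 0.246 * 0.754
I = 0.1855

0.1855


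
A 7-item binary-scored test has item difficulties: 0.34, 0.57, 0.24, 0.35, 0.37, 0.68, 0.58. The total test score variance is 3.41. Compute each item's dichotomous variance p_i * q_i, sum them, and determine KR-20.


For each item, compute p_i * q_i:
  Item 1: 0.34 * 0.66 = 0.2244
  Item 2: 0.57 * 0.43 = 0.2451
  Item 3: 0.24 * 0.76 = 0.1824
  Item 4: 0.35 * 0.65 = 0.2275
  Item 5: 0.37 * 0.63 = 0.2331
  Item 6: 0.68 * 0.32 = 0.2176
  Item 7: 0.58 * 0.42 = 0.2436
Sum(p_i * q_i) = 0.2244 + 0.2451 + 0.1824 + 0.2275 + 0.2331 + 0.2176 + 0.2436 = 1.5737
KR-20 = (k/(k-1)) * (1 - Sum(p_i*q_i) / Var_total)
= (7/6) * (1 - 1.5737/3.41)
= 1.1667 * 0.5385
KR-20 = 0.6283

0.6283


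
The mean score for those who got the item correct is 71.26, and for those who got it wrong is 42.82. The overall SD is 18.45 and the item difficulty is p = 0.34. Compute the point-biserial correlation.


q = 1 - p = 0.66
rpb = ((M1 - M0) / SD) * sqrt(p * q)
rpb = ((71.26 - 42.82) / 18.45) * sqrt(0.34 * 0.66)
rpb = 0.7302

0.7302


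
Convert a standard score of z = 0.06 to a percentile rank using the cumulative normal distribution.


CDF(z) = 0.5 * (1 + erf(z/sqrt(2)))
erf(0.0424) = 0.0478
CDF = 0.5239
Percentile rank = 0.5239 * 100 = 52.39

52.39


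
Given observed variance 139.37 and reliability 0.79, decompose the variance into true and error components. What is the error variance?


var_true = rxx * var_obs = 0.79 * 139.37 = 110.1023
var_error = var_obs - var_true
var_error = 139.37 - 110.1023
var_error = 29.2677

29.2677


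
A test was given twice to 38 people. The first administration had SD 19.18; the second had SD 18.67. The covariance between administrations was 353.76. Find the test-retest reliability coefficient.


r = cov(X,Y) / (SD_X * SD_Y)
r = 353.76 / (19.18 * 18.67)
r = 353.76 / 358.0906
r = 0.9879

0.9879


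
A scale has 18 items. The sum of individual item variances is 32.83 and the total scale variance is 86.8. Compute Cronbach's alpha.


alpha = (k/(k-1)) * (1 - sum(si^2)/s_total^2)
= (18/17) * (1 - 32.83/86.8)
alpha = 0.6583

0.6583


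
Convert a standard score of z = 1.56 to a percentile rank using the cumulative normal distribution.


CDF(z) = 0.5 * (1 + erf(z/sqrt(2)))
erf(1.1031) = 0.8812
CDF = 0.9406
Percentile rank = 0.9406 * 100 = 94.06

94.06


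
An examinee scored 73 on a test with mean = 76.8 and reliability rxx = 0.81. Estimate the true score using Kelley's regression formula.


T_est = rxx * X + (1 - rxx) * mean
T_est = 0.81 * 73 + 0.19 * 76.8
T_est = 59.13 + 14.592
T_est = 73.722

73.722


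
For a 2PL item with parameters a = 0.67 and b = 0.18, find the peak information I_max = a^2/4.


For 2PL, max info at theta = b = 0.18
I_max = a^2 / 4 = 0.67^2 / 4
= 0.4489 / 4
I_max = 0.1122

0.1122


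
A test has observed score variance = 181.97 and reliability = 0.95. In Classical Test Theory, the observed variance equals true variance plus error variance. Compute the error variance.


var_true = rxx * var_obs = 0.95 * 181.97 = 172.8715
var_error = var_obs - var_true
var_error = 181.97 - 172.8715
var_error = 9.0985

9.0985


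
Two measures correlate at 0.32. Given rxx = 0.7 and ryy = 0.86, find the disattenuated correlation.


r_corrected = rxy / sqrt(rxx * ryy)
= 0.32 / sqrt(0.7 * 0.86)
= 0.32 / sqrt(0.602)
= 0.32 / 0.775887
r_corrected = 0.4124

0.4124


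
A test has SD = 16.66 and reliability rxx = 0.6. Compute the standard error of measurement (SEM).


SEM = SD * sqrt(1 - rxx)
SEM = 16.66 * sqrt(1 - 0.6)
SEM = 16.66 * sqrt(0.4) = 16.66 * 0.632456
SEM = 10.5367

10.5367


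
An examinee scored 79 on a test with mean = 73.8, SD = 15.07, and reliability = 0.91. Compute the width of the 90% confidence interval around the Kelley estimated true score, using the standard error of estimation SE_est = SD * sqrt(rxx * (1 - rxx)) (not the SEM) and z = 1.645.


True score estimate = 0.91*79 + 0.09*73.8 = 78.532
SE_est = SD * sqrt(rxx * (1 - rxx)) = 15.07 * sqrt(0.91 * 0.09) = 15.07 * sqrt(0.0819) = 4.312759
CI = T_est +/- z * SE_est, so width = 2 * z * SE_est = 2 * 1.645 * 4.312759
Width = 14.189

14.189


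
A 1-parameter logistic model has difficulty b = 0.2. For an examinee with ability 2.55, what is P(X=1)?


theta - b = 2.55 - 0.2 = 2.35
exp(-(theta - b)) = exp(-2.35) = 0.0954
P = 1 / (1 + 0.0954)
P = 0.9129

0.9129


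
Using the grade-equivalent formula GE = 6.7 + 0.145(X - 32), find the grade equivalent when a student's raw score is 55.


raw - median = 55 - 32 = 23
slope * diff = 0.145 * 23 = 3.335
GE = 6.7 + 3.335
GE = 10.035

10.035


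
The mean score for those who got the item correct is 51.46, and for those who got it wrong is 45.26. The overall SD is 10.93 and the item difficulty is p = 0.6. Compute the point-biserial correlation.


q = 1 - p = 0.4
rpb = ((M1 - M0) / SD) * sqrt(p * q)
rpb = ((51.46 - 45.26) / 10.93) * sqrt(0.6 * 0.4)
rpb = 0.2779

0.2779


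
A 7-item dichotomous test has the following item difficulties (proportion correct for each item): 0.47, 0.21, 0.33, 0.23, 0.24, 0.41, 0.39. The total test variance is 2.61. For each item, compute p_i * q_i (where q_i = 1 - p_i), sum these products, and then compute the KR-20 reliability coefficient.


For each item, compute p_i * q_i:
  Item 1: 0.47 * 0.53 = 0.2491
  Item 2: 0.21 * 0.79 = 0.1659
  Item 3: 0.33 * 0.67 = 0.2211
  Item 4: 0.23 * 0.77 = 0.1771
  Item 5: 0.24 * 0.76 = 0.1824
  Item 6: 0.41 * 0.59 = 0.2419
  Item 7: 0.39 * 0.61 = 0.2379
Sum(p_i * q_i) = 0.2491 + 0.1659 + 0.2211 + 0.1771 + 0.1824 + 0.2419 + 0.2379 = 1.4754
KR-20 = (k/(k-1)) * (1 - Sum(p_i*q_i) / Var_total)
= (7/6) * (1 - 1.4754/2.61)
= 1.1667 * 0.4347
KR-20 = 0.5072

0.5072


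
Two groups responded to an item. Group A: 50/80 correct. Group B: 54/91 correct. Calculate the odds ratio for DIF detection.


Odds_A = 50/30 = 1.6667
Odds_B = 54/37 = 1.4595
OR = Odds_A / Odds_B = 1.6667 / 1.4595
Exactly, OR = (50 * 37) / (30 * 54) = 1850 / 1620
OR = 1.142

1.142


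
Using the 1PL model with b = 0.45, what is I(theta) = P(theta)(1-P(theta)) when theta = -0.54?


P = 1/(1+exp(-(-0.54-0.45))) = 0.2709
I = P*(1-P) = 0.2709 * 0.7291
I = 0.1975

0.1975


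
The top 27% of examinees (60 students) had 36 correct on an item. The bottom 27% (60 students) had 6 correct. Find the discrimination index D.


p_upper = 36/60 = 0.6
p_lower = 6/60 = 0.1
D = 0.6 - 0.1 = 0.5

0.5


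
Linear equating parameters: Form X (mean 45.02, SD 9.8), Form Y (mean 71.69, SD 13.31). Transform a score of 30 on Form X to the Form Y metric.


slope = SD_Y / SD_X = 13.31 / 9.8 ~ 1.3582
intercept = mean_Y - slope * mean_X = 71.69 - (13.31 / 9.8) * 45.02 ~ 10.5455
Y = slope * X + intercept. To avoid rounding drift from the rounded slope/intercept, evaluate the equivalent form Y = mean_Y + SD_Y * (X - mean_X) / SD_X at full precision:
Y = 71.69 + 13.31 * (30 - 45.02) / 9.8
Y = 71.69 - 13.31 * 15.02 / 9.8
Y = 71.69 - 199.9162 / 9.8
Y = 71.69 - 20.3996
Y = 51.2904

51.2904


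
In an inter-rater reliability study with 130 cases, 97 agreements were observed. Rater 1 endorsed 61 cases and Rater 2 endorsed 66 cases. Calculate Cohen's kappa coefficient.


P_o = 97/130 = 0.746154
P_e = (61*66 + 69*64) / 16900 = 0.499527
kappa = (P_o - P_e) / (1 - P_e)
kappa = (0.746154 - 0.499527) / (1 - 0.499527)
kappa = 0.4928

0.4928


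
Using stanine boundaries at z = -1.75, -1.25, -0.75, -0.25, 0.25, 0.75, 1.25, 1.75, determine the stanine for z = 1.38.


Stanine boundaries: [-1.75, -1.25, -0.75, -0.25, 0.25, 0.75, 1.25, 1.75]
z = 1.38
Check each boundary:
  z >= -1.75 -> could be stanine 2
  z >= -1.25 -> could be stanine 3
  z >= -0.75 -> could be stanine 4
  z >= -0.25 -> could be stanine 5
  z >= 0.25 -> could be stanine 6
  z >= 0.75 -> could be stanine 7
  z >= 1.25 -> could be stanine 8
  z < 1.75
Highest qualifying boundary gives stanine = 8

8


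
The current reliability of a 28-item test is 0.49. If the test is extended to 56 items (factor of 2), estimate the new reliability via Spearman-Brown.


r_new = (n * rxx) / (1 + (n-1) * rxx)
r_new = (2 * 0.49) / (1 + 1 * 0.49)
r_new = 0.98 / 1.49
r_new = 0.6577

0.6577


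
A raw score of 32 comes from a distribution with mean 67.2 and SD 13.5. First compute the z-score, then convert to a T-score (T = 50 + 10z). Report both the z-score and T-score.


z = (X - mean) / SD = (32 - 67.2) / 13.5
z = -35.2 / 13.5
z = -2.6074
T-score = T = 50 + 10z
Carry z at full precision (z = -35.2 / 13.5) into the conversion:
T-score = 50 + 10 * (-35.2 / 13.5) = 50 + -352 / 13.5
T-score = 50 + -26.0741
T-score = 23.9259

23.9259


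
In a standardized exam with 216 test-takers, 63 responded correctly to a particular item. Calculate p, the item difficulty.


Item difficulty p = number correct / total examinees
p = 63 / 216
p = 0.2917

0.2917


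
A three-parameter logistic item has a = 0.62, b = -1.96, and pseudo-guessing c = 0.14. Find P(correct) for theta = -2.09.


logit = 0.62*(-2.09 - -1.96) = -0.0806
P* = 1/(1 + exp(--0.0806)) = 0.4799
P = 0.14 + (1 - 0.14) * 0.4799
P = 0.5527

0.5527


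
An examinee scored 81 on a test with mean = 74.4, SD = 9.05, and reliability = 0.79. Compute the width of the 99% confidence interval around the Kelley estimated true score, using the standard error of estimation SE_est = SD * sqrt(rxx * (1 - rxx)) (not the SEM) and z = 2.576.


True score estimate = 0.79*81 + 0.21*74.4 = 79.614
SE_est = SD * sqrt(rxx * (1 - rxx)) = 9.05 * sqrt(0.79 * 0.21) = 9.05 * sqrt(0.1659) = 3.68614
CI = T_est +/- z * SE_est, so width = 2 * z * SE_est = 2 * 2.576 * 3.68614
Width = 18.991

18.991


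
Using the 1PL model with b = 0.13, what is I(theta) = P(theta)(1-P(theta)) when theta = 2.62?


P = 1/(1+exp(-(2.62-0.13))) = 0.9234
I = P*(1-P) = 0.9234 * 0.0766
I = 0.0707

0.0707


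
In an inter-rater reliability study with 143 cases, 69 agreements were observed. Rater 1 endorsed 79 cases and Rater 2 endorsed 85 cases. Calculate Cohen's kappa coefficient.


P_o = 69/143 = 0.482517
P_e = (79*85 + 64*58) / 20449 = 0.509903
kappa = (P_o - P_e) / (1 - P_e)
kappa = (0.482517 - 0.509903) / (1 - 0.509903)
kappa = -0.0559

-0.0559


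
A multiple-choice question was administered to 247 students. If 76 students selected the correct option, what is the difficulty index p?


Item difficulty p = number correct / total examinees
p = 76 / 247
p = 0.3077

0.3077


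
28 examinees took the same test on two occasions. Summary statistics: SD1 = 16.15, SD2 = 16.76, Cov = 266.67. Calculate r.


r = cov(X,Y) / (SD_X * SD_Y)
r = 266.67 / (16.15 * 16.76)
r = 266.67 / 270.674
r = 0.9852

0.9852


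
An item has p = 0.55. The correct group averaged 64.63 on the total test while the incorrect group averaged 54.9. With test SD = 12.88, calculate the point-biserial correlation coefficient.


q = 1 - p = 0.45
rpb = ((M1 - M0) / SD) * sqrt(p * q)
rpb = ((64.63 - 54.9) / 12.88) * sqrt(0.55 * 0.45)
rpb = 0.3758

0.3758


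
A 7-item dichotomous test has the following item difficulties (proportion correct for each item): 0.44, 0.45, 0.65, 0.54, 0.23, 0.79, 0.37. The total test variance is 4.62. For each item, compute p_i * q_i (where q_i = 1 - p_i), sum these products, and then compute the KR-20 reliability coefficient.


For each item, compute p_i * q_i:
  Item 1: 0.44 * 0.56 = 0.2464
  Item 2: 0.45 * 0.55 = 0.2475
  Item 3: 0.65 * 0.35 = 0.2275
  Item 4: 0.54 * 0.46 = 0.2484
  Item 5: 0.23 * 0.77 = 0.1771
  Item 6: 0.79 * 0.21 = 0.1659
  Item 7: 0.37 * 0.63 = 0.2331
Sum(p_i * q_i) = 0.2464 + 0.2475 + 0.2275 + 0.2484 + 0.1771 + 0.1659 + 0.2331 = 1.5459
KR-20 = (k/(k-1)) * (1 - Sum(p_i*q_i) / Var_total)
= (7/6) * (1 - 1.5459/4.62)
= 1.1667 * 0.6654
KR-20 = 0.7763

0.7763


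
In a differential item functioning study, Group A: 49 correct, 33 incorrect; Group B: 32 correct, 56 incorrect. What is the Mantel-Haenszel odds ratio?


Odds_A = 49/33 = 1.4848
Odds_B = 32/56 = 0.5714
OR = Odds_A / Odds_B = 1.4848 / 0.5714
Exactly, OR = (49 * 56) / (33 * 32) = 2744 / 1056
OR = 2.5985

2.5985


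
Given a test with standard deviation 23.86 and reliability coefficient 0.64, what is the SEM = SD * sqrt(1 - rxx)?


SEM = SD * sqrt(1 - rxx)
SEM = 23.86 * sqrt(1 - 0.64)
SEM = 23.86 * sqrt(0.36) = 23.86 * 0.6
SEM = 14.316

14.316


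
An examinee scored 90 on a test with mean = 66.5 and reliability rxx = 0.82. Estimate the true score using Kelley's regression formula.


T_est = rxx * X + (1 - rxx) * mean
T_est = 0.82 * 90 + 0.18 * 66.5
T_est = 73.8 + 11.97
T_est = 85.77

85.77


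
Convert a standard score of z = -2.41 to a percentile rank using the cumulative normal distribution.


CDF(z) = 0.5 * (1 + erf(z/sqrt(2)))
erf(-1.7041) = -0.984
CDF = 0.008
Percentile rank = 0.008 * 100 = 0.8

0.8


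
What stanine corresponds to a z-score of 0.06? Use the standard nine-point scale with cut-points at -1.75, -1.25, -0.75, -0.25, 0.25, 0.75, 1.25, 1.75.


Stanine boundaries: [-1.75, -1.25, -0.75, -0.25, 0.25, 0.75, 1.25, 1.75]
z = 0.06
Check each boundary:
  z >= -1.75 -> could be stanine 2
  z >= -1.25 -> could be stanine 3
  z >= -0.75 -> could be stanine 4
  z >= -0.25 -> could be stanine 5
  z < 0.25
  z < 0.75
  z < 1.25
  z < 1.75
Highest qualifying boundary gives stanine = 5

5


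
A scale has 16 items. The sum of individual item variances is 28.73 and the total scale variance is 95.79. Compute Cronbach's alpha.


alpha = (k/(k-1)) * (1 - sum(si^2)/s_total^2)
= (16/15) * (1 - 28.73/95.79)
alpha = 0.7467

0.7467


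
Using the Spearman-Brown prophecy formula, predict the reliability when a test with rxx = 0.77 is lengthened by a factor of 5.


r_new = (n * rxx) / (1 + (n-1) * rxx)
r_new = (5 * 0.77) / (1 + 4 * 0.77)
r_new = 3.85 / 4.08
r_new = 0.9436

0.9436


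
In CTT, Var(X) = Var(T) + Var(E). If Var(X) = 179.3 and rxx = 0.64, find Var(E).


var_true = rxx * var_obs = 0.64 * 179.3 = 114.752
var_error = var_obs - var_true
var_error = 179.3 - 114.752
var_error = 64.548

64.548


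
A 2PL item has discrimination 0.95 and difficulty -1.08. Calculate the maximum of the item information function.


For 2PL, max info at theta = b = -1.08
I_max = a^2 / 4 = 0.95^2 / 4
= 0.9025 / 4
I_max = 0.2256

0.2256


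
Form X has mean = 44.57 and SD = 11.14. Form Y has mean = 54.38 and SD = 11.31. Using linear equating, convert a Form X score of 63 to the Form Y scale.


slope = SD_Y / SD_X = 11.31 / 11.14 ~ 1.0153
intercept = mean_Y - slope * mean_X = 54.38 - (11.31 / 11.14) * 44.57 ~ 9.1298
Y = slope * X + intercept. To avoid rounding drift from the rounded slope/intercept, evaluate the equivalent form Y = mean_Y + SD_Y * (X - mean_X) / SD_X at full precision:
Y = 54.38 + 11.31 * (63 - 44.57) / 11.14
Y = 54.38 + 11.31 * 18.43 / 11.14
Y = 54.38 + 208.4433 / 11.14
Y = 54.38 + 18.7112
Y = 73.0912

73.0912


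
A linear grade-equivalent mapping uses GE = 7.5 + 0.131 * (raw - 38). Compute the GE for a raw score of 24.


raw - median = 24 - 38 = -14
slope * diff = 0.131 * -14 = -1.834
GE = 7.5 + -1.834
GE = 5.666

5.666


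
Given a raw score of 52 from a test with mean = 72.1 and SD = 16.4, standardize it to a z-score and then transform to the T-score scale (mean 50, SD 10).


z = (X - mean) / SD = (52 - 72.1) / 16.4
z = -20.1 / 16.4
z = -1.2256
T-score = T = 50 + 10z
Carry z at full precision (z = -20.1 / 16.4) into the conversion:
T-score = 50 + 10 * (-20.1 / 16.4) = 50 + -201 / 16.4
T-score = 50 + -12.2561
T-score = 37.7439

37.7439


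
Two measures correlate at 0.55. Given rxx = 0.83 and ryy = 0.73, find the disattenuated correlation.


r_corrected = rxy / sqrt(rxx * ryy)
= 0.55 / sqrt(0.83 * 0.73)
= 0.55 / sqrt(0.6059)
= 0.55 / 0.778396
r_corrected = 0.7066

0.7066


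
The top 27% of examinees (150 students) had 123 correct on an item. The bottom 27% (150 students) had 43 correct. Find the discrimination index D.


p_upper = 123/150 = 0.82
p_lower = 43/150 = 0.2867
D = 0.82 - 0.2867 = 0.5333

0.5333


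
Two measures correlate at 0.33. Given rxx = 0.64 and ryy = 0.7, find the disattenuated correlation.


r_corrected = rxy / sqrt(rxx * ryy)
= 0.33 / sqrt(0.64 * 0.7)
= 0.33 / sqrt(0.448)
= 0.33 / 0.669328
r_corrected = 0.493

0.493


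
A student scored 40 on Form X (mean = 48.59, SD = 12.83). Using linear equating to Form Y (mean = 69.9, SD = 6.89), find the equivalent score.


slope = SD_Y / SD_X = 6.89 / 12.83 ~ 0.537
intercept = mean_Y - slope * mean_X = 69.9 - (6.89 / 12.83) * 48.59 ~ 43.8061
Y = slope * X + intercept. To avoid rounding drift from the rounded slope/intercept, evaluate the equivalent form Y = mean_Y + SD_Y * (X - mean_X) / SD_X at full precision:
Y = 69.9 + 6.89 * (40 - 48.59) / 12.83
Y = 69.9 - 6.89 * 8.59 / 12.83
Y = 69.9 - 59.1851 / 12.83
Y = 69.9 - 4.613
Y = 65.287

65.287


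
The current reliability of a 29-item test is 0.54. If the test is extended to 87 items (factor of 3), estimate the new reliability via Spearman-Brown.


r_new = (n * rxx) / (1 + (n-1) * rxx)
r_new = (3 * 0.54) / (1 + 2 * 0.54)
r_new = 1.62 / 2.08
r_new = 0.7788

0.7788


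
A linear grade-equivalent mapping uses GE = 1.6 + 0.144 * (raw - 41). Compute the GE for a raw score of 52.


raw - median = 52 - 41 = 11
slope * diff = 0.144 * 11 = 1.584
GE = 1.6 + 1.584
GE = 3.184

3.184


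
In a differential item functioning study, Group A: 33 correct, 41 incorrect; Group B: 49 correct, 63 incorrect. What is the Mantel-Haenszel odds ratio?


Odds_A = 33/41 = 0.8049
Odds_B = 49/63 = 0.7778
OR = Odds_A / Odds_B = 0.8049 / 0.7778
Exactly, OR = (33 * 63) / (41 * 49) = 2079 / 2009
OR = 1.0348

1.0348


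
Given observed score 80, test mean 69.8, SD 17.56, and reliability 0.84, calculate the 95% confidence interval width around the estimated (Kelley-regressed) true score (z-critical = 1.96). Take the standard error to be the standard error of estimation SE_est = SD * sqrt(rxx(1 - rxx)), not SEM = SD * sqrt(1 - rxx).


True score estimate = 0.84*80 + 0.16*69.8 = 78.368
SE_est = SD * sqrt(rxx * (1 - rxx)) = 17.56 * sqrt(0.84 * 0.16) = 17.56 * sqrt(0.1344) = 6.437602
CI = T_est +/- z * SE_est, so width = 2 * z * SE_est = 2 * 1.96 * 6.437602
Width = 25.2354

25.2354


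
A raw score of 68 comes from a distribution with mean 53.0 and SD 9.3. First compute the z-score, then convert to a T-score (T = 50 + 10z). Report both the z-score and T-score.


z = (X - mean) / SD = (68 - 53.0) / 9.3
z = 15.0 / 9.3
z = 1.6129
T-score = T = 50 + 10z
Carry z at full precision (z = 15.0 / 9.3) into the conversion:
T-score = 50 + 10 * (15.0 / 9.3) = 50 + 150 / 9.3
T-score = 50 + 16.129
T-score = 66.129

66.129


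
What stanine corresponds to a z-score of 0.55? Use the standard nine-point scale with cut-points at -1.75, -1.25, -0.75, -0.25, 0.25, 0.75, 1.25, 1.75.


Stanine boundaries: [-1.75, -1.25, -0.75, -0.25, 0.25, 0.75, 1.25, 1.75]
z = 0.55
Check each boundary:
  z >= -1.75 -> could be stanine 2
  z >= -1.25 -> could be stanine 3
  z >= -0.75 -> could be stanine 4
  z >= -0.25 -> could be stanine 5
  z >= 0.25 -> could be stanine 6
  z < 0.75
  z < 1.25
  z < 1.75
Highest qualifying boundary gives stanine = 6

6


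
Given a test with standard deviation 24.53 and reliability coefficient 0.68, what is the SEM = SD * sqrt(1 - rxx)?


SEM = SD * sqrt(1 - rxx)
SEM = 24.53 * sqrt(1 - 0.68)
SEM = 24.53 * sqrt(0.32) = 24.53 * 0.565685
SEM = 13.8763

13.8763


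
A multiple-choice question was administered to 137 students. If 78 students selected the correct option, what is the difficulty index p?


Item difficulty p = number correct / total examinees
p = 78 / 137
p = 0.5693

0.5693


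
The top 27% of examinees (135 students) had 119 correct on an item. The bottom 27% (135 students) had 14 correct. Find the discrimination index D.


p_upper = 119/135 = 0.8815
p_lower = 14/135 = 0.1037
D = 0.8815 - 0.1037 = 0.7778

0.7778


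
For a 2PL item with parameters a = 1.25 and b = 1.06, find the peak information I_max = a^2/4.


For 2PL, max info at theta = b = 1.06
I_max = a^2 / 4 = 1.25^2 / 4
= 1.5625 / 4
I_max = 0.3906

0.3906


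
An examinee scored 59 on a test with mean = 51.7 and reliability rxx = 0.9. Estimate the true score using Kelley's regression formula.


T_est = rxx * X + (1 - rxx) * mean
T_est = 0.9 * 59 + 0.1 * 51.7
T_est = 53.1 + 5.17
T_est = 58.27

58.27


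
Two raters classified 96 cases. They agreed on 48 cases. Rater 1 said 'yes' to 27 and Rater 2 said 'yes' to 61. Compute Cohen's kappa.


P_o = 48/96 = 0.5
P_e = (27*61 + 69*35) / 9216 = 0.440755
kappa = (P_o - P_e) / (1 - P_e)
kappa = (0.5 - 0.440755) / (1 - 0.440755)
kappa = 0.1059

0.1059


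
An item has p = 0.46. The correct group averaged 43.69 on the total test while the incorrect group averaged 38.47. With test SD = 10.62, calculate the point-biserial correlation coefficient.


q = 1 - p = 0.54
rpb = ((M1 - M0) / SD) * sqrt(p * q)
rpb = ((43.69 - 38.47) / 10.62) * sqrt(0.46 * 0.54)
rpb = 0.245

0.245


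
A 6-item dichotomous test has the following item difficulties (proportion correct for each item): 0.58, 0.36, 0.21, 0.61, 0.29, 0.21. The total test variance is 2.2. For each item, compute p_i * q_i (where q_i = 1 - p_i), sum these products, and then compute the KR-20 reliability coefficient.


For each item, compute p_i * q_i:
  Item 1: 0.58 * 0.42 = 0.2436
  Item 2: 0.36 * 0.64 = 0.2304
  Item 3: 0.21 * 0.79 = 0.1659
  Item 4: 0.61 * 0.39 = 0.2379
  Item 5: 0.29 * 0.71 = 0.2059
  Item 6: 0.21 * 0.79 = 0.1659
Sum(p_i * q_i) = 0.2436 + 0.2304 + 0.1659 + 0.2379 + 0.2059 + 0.1659 = 1.2496
KR-20 = (k/(k-1)) * (1 - Sum(p_i*q_i) / Var_total)
= (6/5) * (1 - 1.2496/2.2)
= 1.2 * 0.432
KR-20 = 0.5184

0.5184


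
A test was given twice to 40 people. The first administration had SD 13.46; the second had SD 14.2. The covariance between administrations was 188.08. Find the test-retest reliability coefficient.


r = cov(X,Y) / (SD_X * SD_Y)
r = 188.08 / (13.46 * 14.2)
r = 188.08 / 191.132
r = 0.984

0.984


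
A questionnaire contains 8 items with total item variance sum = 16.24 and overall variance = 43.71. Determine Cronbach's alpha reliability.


alpha = (k/(k-1)) * (1 - sum(si^2)/s_total^2)
= (8/7) * (1 - 16.24/43.71)
alpha = 0.7182

0.7182


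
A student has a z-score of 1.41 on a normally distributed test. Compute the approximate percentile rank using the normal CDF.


CDF(z) = 0.5 * (1 + erf(z/sqrt(2)))
erf(0.997) = 0.8415
CDF = 0.9207
Percentile rank = 0.9207 * 100 = 92.07

92.07


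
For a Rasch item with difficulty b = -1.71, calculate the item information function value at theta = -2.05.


P = 1/(1+exp(-(-2.05--1.71))) = 0.4158
I = P*(1-P) = 0.4158 * 0.5842
I = 0.2429

0.2429


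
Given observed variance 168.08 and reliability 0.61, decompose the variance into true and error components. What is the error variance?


var_true = rxx * var_obs = 0.61 * 168.08 = 102.5288
var_error = var_obs - var_true
var_error = 168.08 - 102.5288
var_error = 65.5512

65.5512


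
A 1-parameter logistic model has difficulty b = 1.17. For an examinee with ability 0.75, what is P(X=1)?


theta - b = 0.75 - 1.17 = -0.42
exp(-(theta - b)) = exp(0.42) = 1.522
P = 1 / (1 + 1.522)
P = 0.3965

0.3965


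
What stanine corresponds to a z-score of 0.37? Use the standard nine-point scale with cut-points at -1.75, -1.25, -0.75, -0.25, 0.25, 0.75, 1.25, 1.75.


Stanine boundaries: [-1.75, -1.25, -0.75, -0.25, 0.25, 0.75, 1.25, 1.75]
z = 0.37
Check each boundary:
  z >= -1.75 -> could be stanine 2
  z >= -1.25 -> could be stanine 3
  z >= -0.75 -> could be stanine 4
  z >= -0.25 -> could be stanine 5
  z >= 0.25 -> could be stanine 6
  z < 0.75
  z < 1.25
  z < 1.75
Highest qualifying boundary gives stanine = 6

6


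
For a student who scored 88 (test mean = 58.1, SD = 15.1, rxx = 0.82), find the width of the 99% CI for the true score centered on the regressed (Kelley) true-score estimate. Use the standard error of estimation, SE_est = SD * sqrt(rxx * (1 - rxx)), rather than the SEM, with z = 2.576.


True score estimate = 0.82*88 + 0.18*58.1 = 82.618
SE_est = SD * sqrt(rxx * (1 - rxx)) = 15.1 * sqrt(0.82 * 0.18) = 15.1 * sqrt(0.1476) = 5.801231
CI = T_est +/- z * SE_est, so width = 2 * z * SE_est = 2 * 2.576 * 5.801231
Width = 29.8879

29.8879


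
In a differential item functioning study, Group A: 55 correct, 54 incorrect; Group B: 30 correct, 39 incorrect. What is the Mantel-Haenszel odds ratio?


Odds_A = 55/54 = 1.0185
Odds_B = 30/39 = 0.7692
OR = Odds_A / Odds_B = 1.0185 / 0.7692
Exactly, OR = (55 * 39) / (54 * 30) = 2145 / 1620
OR = 1.3241

1.3241


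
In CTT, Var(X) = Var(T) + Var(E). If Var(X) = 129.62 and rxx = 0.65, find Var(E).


var_true = rxx * var_obs = 0.65 * 129.62 = 84.253
var_error = var_obs - var_true
var_error = 129.62 - 84.253
var_error = 45.367

45.367


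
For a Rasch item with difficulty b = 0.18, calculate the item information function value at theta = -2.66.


P = 1/(1+exp(-(-2.66-0.18))) = 0.0552
I = P*(1-P) = 0.0552 * 0.9448
I = 0.0522

0.0522


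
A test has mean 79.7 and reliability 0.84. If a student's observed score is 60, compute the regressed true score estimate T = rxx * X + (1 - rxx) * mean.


T_est = rxx * X + (1 - rxx) * mean
T_est = 0.84 * 60 + 0.16 * 79.7
T_est = 50.4 + 12.752
T_est = 63.152

63.152


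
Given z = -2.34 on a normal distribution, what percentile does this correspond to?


CDF(z) = 0.5 * (1 + erf(z/sqrt(2)))
erf(-1.6546) = -0.9807
CDF = 0.0096
Percentile rank = 0.0096 * 100 = 0.96

0.96


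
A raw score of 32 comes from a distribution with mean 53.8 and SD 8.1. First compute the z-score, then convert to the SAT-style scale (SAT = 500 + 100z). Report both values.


z = (X - mean) / SD = (32 - 53.8) / 8.1
z = -21.8 / 8.1
z = -2.6914
SAT-scale = SAT = 500 + 100z
Carry z at full precision (z = -21.8 / 8.1) into the conversion:
SAT-scale = 500 + 100 * (-21.8 / 8.1) = 500 + -2180 / 8.1
SAT-scale = 500 + -269.1358
SAT-scale = 230.8642

230.8642


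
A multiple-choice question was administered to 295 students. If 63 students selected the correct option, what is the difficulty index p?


Item difficulty p = number correct / total examinees
p = 63 / 295
p = 0.2136

0.2136


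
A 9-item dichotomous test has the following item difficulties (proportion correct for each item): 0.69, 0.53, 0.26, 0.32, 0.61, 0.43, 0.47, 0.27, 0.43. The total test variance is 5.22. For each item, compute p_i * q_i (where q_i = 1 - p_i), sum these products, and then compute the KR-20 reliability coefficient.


For each item, compute p_i * q_i:
  Item 1: 0.69 * 0.31 = 0.2139
  Item 2: 0.53 * 0.47 = 0.2491
  Item 3: 0.26 * 0.74 = 0.1924
  Item 4: 0.32 * 0.68 = 0.2176
  Item 5: 0.61 * 0.39 = 0.2379
  Item 6: 0.43 * 0.57 = 0.2451
  Item 7: 0.47 * 0.53 = 0.2491
  Item 8: 0.27 * 0.73 = 0.1971
  Item 9: 0.43 * 0.57 = 0.2451
Sum(p_i * q_i) = 0.2139 + 0.2491 + 0.1924 + 0.2176 + 0.2379 + 0.2451 + 0.2491 + 0.1971 + 0.2451 = 2.0473
KR-20 = (k/(k-1)) * (1 - Sum(p_i*q_i) / Var_total)
= (9/8) * (1 - 2.0473/5.22)
= 1.125 * 0.6078
KR-20 = 0.6838

0.6838


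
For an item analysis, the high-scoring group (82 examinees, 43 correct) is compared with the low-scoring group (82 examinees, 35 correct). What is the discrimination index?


p_upper = 43/82 = 0.5244
p_lower = 35/82 = 0.4268
D = 0.5244 - 0.4268 = 0.0976

0.0976


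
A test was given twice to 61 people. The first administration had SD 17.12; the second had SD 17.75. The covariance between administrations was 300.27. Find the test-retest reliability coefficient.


r = cov(X,Y) / (SD_X * SD_Y)
r = 300.27 / (17.12 * 17.75)
r = 300.27 / 303.88
r = 0.9881

0.9881


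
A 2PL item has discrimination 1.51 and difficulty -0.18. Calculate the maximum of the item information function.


For 2PL, max info at theta = b = -0.18
I_max = a^2 / 4 = 1.51^2 / 4
= 2.2801 / 4
I_max = 0.57

0.57


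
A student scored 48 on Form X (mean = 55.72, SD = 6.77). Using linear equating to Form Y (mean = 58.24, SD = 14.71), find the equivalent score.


slope = SD_Y / SD_X = 14.71 / 6.77 ~ 2.1728
intercept = mean_Y - slope * mean_X = 58.24 - (14.71 / 6.77) * 55.72 ~ -62.8296
Y = slope * X + intercept. To avoid rounding drift from the rounded slope/intercept, evaluate the equivalent form Y = mean_Y + SD_Y * (X - mean_X) / SD_X at full precision:
Y = 58.24 + 14.71 * (48 - 55.72) / 6.77
Y = 58.24 - 14.71 * 7.72 / 6.77
Y = 58.24 - 113.5612 / 6.77
Y = 58.24 - 16.7742
Y = 41.4658

41.4658


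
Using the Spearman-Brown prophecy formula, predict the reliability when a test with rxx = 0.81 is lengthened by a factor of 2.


r_new = (n * rxx) / (1 + (n-1) * rxx)
r_new = (2 * 0.81) / (1 + 1 * 0.81)
r_new = 1.62 / 1.81
r_new = 0.895

0.895


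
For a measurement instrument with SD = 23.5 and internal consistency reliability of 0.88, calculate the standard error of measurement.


SEM = SD * sqrt(1 - rxx)
SEM = 23.5 * sqrt(1 - 0.88)
SEM = 23.5 * sqrt(0.12) = 23.5 * 0.34641
SEM = 8.1406

8.1406


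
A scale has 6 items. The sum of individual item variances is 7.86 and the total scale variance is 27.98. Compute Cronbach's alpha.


alpha = (k/(k-1)) * (1 - sum(si^2)/s_total^2)
= (6/5) * (1 - 7.86/27.98)
alpha = 0.8629

0.8629


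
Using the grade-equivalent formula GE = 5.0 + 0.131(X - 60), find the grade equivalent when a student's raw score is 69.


raw - median = 69 - 60 = 9
slope * diff = 0.131 * 9 = 1.179
GE = 5.0 + 1.179
GE = 6.179

6.179


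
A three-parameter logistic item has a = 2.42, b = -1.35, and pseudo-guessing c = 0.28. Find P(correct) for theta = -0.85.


logit = 2.42*(-0.85 - -1.35) = 1.21
P* = 1/(1 + exp(-1.21)) = 0.7703
P = 0.28 + (1 - 0.28) * 0.7703
P = 0.8346

0.8346


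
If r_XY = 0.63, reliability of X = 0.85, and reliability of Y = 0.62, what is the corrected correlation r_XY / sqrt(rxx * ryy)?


r_corrected = rxy / sqrt(rxx * ryy)
= 0.63 / sqrt(0.85 * 0.62)
= 0.63 / sqrt(0.527)
= 0.63 / 0.725948
r_corrected = 0.8678

0.8678


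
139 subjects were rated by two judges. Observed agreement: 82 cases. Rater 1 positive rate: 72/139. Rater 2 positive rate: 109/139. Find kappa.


P_o = 82/139 = 0.589928
P_e = (72*109 + 67*30) / 19321 = 0.510222
kappa = (P_o - P_e) / (1 - P_e)
kappa = (0.589928 - 0.510222) / (1 - 0.510222)
kappa = 0.1627

0.1627


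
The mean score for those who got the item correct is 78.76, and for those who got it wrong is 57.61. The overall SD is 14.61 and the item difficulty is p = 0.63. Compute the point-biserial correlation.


q = 1 - p = 0.37
rpb = ((M1 - M0) / SD) * sqrt(p * q)
rpb = ((78.76 - 57.61) / 14.61) * sqrt(0.63 * 0.37)
rpb = 0.6989

0.6989


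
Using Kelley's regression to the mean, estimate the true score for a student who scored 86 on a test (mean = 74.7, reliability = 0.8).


T_est = rxx * X + (1 - rxx) * mean
T_est = 0.8 * 86 + 0.2 * 74.7
T_est = 68.8 + 14.94
T_est = 83.74

83.74


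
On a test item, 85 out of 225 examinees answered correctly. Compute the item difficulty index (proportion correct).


Item difficulty p = number correct / total examinees
p = 85 / 225
p = 0.3778

0.3778


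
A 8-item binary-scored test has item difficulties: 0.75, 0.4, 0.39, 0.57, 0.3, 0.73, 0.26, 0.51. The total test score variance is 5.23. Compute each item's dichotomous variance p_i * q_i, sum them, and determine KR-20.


For each item, compute p_i * q_i:
  Item 1: 0.75 * 0.25 = 0.1875
  Item 2: 0.4 * 0.6 = 0.24
  Item 3: 0.39 * 0.61 = 0.2379
  Item 4: 0.57 * 0.43 = 0.2451
  Item 5: 0.3 * 0.7 = 0.21
  Item 6: 0.73 * 0.27 = 0.1971
  Item 7: 0.26 * 0.74 = 0.1924
  Item 8: 0.51 * 0.49 = 0.2499
Sum(p_i * q_i) = 0.1875 + 0.24 + 0.2379 + 0.2451 + 0.21 + 0.1971 + 0.1924 + 0.2499 = 1.7599
KR-20 = (k/(k-1)) * (1 - Sum(p_i*q_i) / Var_total)
= (8/7) * (1 - 1.7599/5.23)
= 1.1429 * 0.6635
KR-20 = 0.7583

0.7583


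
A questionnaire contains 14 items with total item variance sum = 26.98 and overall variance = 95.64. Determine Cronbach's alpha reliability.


alpha = (k/(k-1)) * (1 - sum(si^2)/s_total^2)
= (14/13) * (1 - 26.98/95.64)
alpha = 0.7731

0.7731


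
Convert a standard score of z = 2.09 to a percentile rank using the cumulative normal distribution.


CDF(z) = 0.5 * (1 + erf(z/sqrt(2)))
erf(1.4779) = 0.9634
CDF = 0.9817
Percentile rank = 0.9817 * 100 = 98.17

98.17


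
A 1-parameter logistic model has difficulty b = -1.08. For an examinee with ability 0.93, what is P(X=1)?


theta - b = 0.93 - -1.08 = 2.01
exp(-(theta - b)) = exp(-2.01) = 0.134
P = 1 / (1 + 0.134)
P = 0.8818

0.8818


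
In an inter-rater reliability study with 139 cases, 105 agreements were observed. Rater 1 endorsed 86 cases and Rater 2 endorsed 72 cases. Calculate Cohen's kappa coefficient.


P_o = 105/139 = 0.755396
P_e = (86*72 + 53*67) / 19321 = 0.50427
kappa = (P_o - P_e) / (1 - P_e)
kappa = (0.755396 - 0.50427) / (1 - 0.50427)
kappa = 0.5066

0.5066


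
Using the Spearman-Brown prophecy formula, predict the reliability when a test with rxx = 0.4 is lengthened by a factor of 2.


r_new = (n * rxx) / (1 + (n-1) * rxx)
r_new = (2 * 0.4) / (1 + 1 * 0.4)
r_new = 0.8 / 1.4
r_new = 0.5714

0.5714


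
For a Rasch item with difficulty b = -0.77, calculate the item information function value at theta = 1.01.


P = 1/(1+exp(-(1.01--0.77))) = 0.8557
I = P*(1-P) = 0.8557 * 0.1443
I = 0.1235

0.1235


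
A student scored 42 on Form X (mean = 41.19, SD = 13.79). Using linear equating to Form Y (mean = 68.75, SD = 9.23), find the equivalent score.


slope = SD_Y / SD_X = 9.23 / 13.79 ~ 0.6693
intercept = mean_Y - slope * mean_X = 68.75 - (9.23 / 13.79) * 41.19 ~ 41.1805
Y = slope * X + intercept. To avoid rounding drift from the rounded slope/intercept, evaluate the equivalent form Y = mean_Y + SD_Y * (X - mean_X) / SD_X at full precision:
Y = 68.75 + 9.23 * (42 - 41.19) / 13.79
Y = 68.75 + 9.23 * 0.81 / 13.79
Y = 68.75 + 7.4763 / 13.79
Y = 68.75 + 0.5422
Y = 69.2922

69.2922


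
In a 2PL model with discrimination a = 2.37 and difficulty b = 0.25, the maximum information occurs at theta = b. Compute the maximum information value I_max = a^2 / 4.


For 2PL, max info at theta = b = 0.25
I_max = a^2 / 4 = 2.37^2 / 4
= 5.6169 / 4
I_max = 1.4042

1.4042


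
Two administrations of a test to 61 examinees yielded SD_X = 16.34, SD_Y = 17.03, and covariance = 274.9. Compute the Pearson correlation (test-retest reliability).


r = cov(X,Y) / (SD_X * SD_Y)
r = 274.9 / (16.34 * 17.03)
r = 274.9 / 278.2702
r = 0.9879

0.9879


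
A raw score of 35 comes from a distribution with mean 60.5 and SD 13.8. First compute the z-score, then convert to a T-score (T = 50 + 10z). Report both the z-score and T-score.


z = (X - mean) / SD = (35 - 60.5) / 13.8
z = -25.5 / 13.8
z = -1.8478
T-score = T = 50 + 10z
Carry z at full precision (z = -25.5 / 13.8) into the conversion:
T-score = 50 + 10 * (-25.5 / 13.8) = 50 + -255 / 13.8
T-score = 50 + -18.4783
T-score = 31.5217

31.5217


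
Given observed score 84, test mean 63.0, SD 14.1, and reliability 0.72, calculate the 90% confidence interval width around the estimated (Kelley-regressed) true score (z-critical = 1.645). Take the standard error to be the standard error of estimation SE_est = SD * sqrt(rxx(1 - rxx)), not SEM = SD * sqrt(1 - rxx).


True score estimate = 0.72*84 + 0.28*63.0 = 78.12
SE_est = SD * sqrt(rxx * (1 - rxx)) = 14.1 * sqrt(0.72 * 0.28) = 14.1 * sqrt(0.2016) = 6.330884
CI = T_est +/- z * SE_est, so width = 2 * z * SE_est = 2 * 1.645 * 6.330884
Width = 20.8286

20.8286
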